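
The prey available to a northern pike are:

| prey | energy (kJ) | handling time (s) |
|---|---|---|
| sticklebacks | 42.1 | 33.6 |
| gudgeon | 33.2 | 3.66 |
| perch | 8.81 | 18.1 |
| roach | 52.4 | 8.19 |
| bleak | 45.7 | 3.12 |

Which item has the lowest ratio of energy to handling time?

In descending order of E/h:
bleak: 45.7/3.12 = 14.6 kJ/s
gudgeon: 33.2/3.66 = 9.07 kJ/s
roach: 52.4/8.19 = 6.4 kJ/s
sticklebacks: 42.1/33.6 = 1.25 kJ/s
perch: 8.81/18.1 = 0.487 kJ/s

perch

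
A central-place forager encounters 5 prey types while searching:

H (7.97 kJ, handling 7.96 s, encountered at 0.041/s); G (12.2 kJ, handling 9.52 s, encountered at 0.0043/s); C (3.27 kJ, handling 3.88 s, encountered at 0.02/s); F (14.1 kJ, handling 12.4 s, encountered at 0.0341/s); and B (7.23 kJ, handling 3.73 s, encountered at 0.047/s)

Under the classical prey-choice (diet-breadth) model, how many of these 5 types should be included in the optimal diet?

Rank by E/h (kJ/s): B 1.94, G 1.28, F 1.14, H 1, C 0.843. Include each in turn until the next type's E/h falls below the running intake rate.
Rate on top 1: 0.2891. G: 1.28 > 0.2891 → include.
Rate on top 2: 0.3225. F: 1.14 > 0.3225 → include.
Rate on top 3: 0.5327. H: 1 > 0.5327 → include.
Rate on top 4: 0.6105. C: 0.843 > 0.6105 → include.
Optimal diet: B, G, F, H, C — 5 of 5 types.

5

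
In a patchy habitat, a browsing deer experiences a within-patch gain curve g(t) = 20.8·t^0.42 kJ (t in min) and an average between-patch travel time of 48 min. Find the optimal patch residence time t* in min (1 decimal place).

34.8 min

By the marginal value theorem, leave when the instantaneous gain rate g'(t) equals the habitat-wide average g(t)/(T + t).
g'(t) = 0.42·20.8·t^-0.58. Setting 0.42·20.8·t^-0.58 = 20.8·t^0.42/(48+t) gives 0.42(48+t) = t, so 0.58·t = 0.42×48.
t* = 0.42×48/0.58 = 34.76 min.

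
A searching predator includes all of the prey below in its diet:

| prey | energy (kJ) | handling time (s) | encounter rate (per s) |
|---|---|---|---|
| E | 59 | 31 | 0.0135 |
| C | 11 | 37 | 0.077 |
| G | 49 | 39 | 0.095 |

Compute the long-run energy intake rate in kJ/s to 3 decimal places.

0.790 kJ/s

R = (0.0135×59 + 0.077×11 + 0.095×49) / (1 + 0.0135×31 + 0.077×37 + 0.095×39) = 6.299/7.973 = 0.79 kJ/s.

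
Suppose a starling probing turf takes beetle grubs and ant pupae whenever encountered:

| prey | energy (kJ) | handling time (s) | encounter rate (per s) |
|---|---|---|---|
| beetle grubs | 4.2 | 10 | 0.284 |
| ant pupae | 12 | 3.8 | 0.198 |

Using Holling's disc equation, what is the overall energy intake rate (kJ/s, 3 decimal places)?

Energy encountered per unit search time: 0.284×4.2 + 0.198×12 = 3.569 kJ/s.
Handling time per unit search time: 0.284×10 + 0.198×3.8 = 3.592.
Rate = 3.569/(1 + 3.592) = 0.7771 kJ/s.

0.777 kJ/s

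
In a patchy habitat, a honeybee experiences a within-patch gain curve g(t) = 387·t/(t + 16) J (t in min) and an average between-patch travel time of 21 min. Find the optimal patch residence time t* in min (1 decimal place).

Optimal t* satisfies g'(t*) = g(t*)/(T + t*).
g'(t) = 387·16/(t + 16)². Setting 387·16/(t+16)² = 387t/[(t+16)(21+t)] gives 16(21+t) = t(t+16), so t² = 16×21 = 336.
t* = √336 = 18.33 min.

18.3 min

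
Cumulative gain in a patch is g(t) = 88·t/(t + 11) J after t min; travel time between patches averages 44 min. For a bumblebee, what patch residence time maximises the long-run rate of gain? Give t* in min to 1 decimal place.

Maximise g(t)/(T+t): set derivative to zero → g'(t)(T+t) = g(t).
g'(t) = 88·11/(t + 11)². Setting 88·11/(t+11)² = 88t/[(t+11)(44+t)] gives 11(44+t) = t(t+11), so t² = 11×44 = 484.
t* = √484 = 22 min.

22.0 min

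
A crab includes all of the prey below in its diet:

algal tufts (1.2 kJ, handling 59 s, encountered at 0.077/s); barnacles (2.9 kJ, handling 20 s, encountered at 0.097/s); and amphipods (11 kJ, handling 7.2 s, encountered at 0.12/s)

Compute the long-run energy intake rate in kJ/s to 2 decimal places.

R = (0.077×1.2 + 0.097×2.9 + 0.12×11) / (1 + 0.077×59 + 0.097×20 + 0.12×7.2) = 1.694/8.347 = 0.2029 kJ/s.

0.20 kJ/s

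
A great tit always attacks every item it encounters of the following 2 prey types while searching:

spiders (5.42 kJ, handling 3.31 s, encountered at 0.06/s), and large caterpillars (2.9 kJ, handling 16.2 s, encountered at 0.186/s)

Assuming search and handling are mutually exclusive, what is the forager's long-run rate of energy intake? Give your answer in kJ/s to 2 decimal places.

0.21 kJ/s

R = Σλ_iE_i / (1 + Σλ_ih_i)
Numerator: 0.06×5.42 + 0.186×2.9 = 0.8646
Denominator: 1 + 0.06×3.31 + 0.186×16.2 = 4.212
R = 0.8646/4.212 = 0.2053 kJ/s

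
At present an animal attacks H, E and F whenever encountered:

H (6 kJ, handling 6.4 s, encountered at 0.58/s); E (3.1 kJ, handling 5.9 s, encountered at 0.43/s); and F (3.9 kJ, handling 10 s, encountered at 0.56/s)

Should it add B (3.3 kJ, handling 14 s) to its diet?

No

Current rate: (0.58×6 + 0.43×3.1 + 0.56×3.9)/(1 + 0.58×6.4 + 0.43×5.9 + 0.56×10) = 0.5446 kJ/s.
B: E/h = 3.3/14 = 0.2357 kJ/s.
Since 0.2357 < R, time spent handling B is better spent searching.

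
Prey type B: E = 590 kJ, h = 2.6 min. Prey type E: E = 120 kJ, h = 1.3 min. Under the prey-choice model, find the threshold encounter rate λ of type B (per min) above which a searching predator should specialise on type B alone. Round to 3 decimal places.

The zero-one rule: include type E iff E₂/h₂ > λE₁/(1+λh₁). Equality gives the switch point.
λE₁h₂ = E₂ + λE₂h₁ ⇒ λ = E₂/(E₁h₂ − E₂h₁) = 120/(767 − 312) = 0.2637 per min.

0.264 per min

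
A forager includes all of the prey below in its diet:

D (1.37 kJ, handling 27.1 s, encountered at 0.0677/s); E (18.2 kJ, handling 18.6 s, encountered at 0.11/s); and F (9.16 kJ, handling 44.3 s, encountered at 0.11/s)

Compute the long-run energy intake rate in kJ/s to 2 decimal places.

0.32 kJ/s

R = (0.0677×1.37 + 0.11×18.2 + 0.11×9.16) / (1 + 0.0677×27.1 + 0.11×18.6 + 0.11×44.3) = 3.102/9.754 = 0.3181 kJ/s.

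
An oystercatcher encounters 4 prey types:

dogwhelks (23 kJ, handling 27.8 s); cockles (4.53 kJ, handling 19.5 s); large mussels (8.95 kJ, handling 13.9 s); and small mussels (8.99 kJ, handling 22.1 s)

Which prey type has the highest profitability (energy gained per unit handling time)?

dogwhelks

In descending order of E/h:
dogwhelks: 23/27.8 = 0.827 kJ/s
large mussels: 8.95/13.9 = 0.644 kJ/s
small mussels: 8.99/22.1 = 0.407 kJ/s
cockles: 4.53/19.5 = 0.232 kJ/s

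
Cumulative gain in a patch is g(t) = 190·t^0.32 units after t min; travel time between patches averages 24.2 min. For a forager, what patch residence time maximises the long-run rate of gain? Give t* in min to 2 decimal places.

11.39 min

By the marginal value theorem, leave when the instantaneous gain rate g'(t) equals the habitat-wide average g(t)/(T + t).
g'(t) = 0.32·190·t^-0.68. Setting 0.32·190·t^-0.68 = 190·t^0.32/(24.2+t) gives 0.32(24.2+t) = t, so 0.68·t = 0.32×24.2.
t* = 0.32×24.2/0.68 = 11.39 min.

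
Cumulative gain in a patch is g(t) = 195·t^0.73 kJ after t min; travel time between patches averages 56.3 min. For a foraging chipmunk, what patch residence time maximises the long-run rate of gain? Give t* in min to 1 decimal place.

Maximise g(t)/(T+t): set derivative to zero → g'(t)(T+t) = g(t).
g'(t) = 0.73·195·t^-0.27. Setting 0.73·195·t^-0.27 = 195·t^0.73/(56.3+t) gives 0.73(56.3+t) = t, so 0.27·t = 0.73×56.3.
t* = 0.73×56.3/0.27 = 152.2 min.

152.2 min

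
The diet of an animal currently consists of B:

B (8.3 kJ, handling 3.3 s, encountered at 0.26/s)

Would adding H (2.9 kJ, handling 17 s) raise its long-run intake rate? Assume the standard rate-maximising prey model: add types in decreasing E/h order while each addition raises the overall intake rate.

No

Intake rate on the current diet: R = (0.26×8.3) / (1 + 0.26×3.3) = 2.158/1.858 = 1.161 kJ/s.
H: E/h = 2.9/17 = 0.1706 kJ/s.
0.1706 < 1.161, so adding H would lower the average — exclude it.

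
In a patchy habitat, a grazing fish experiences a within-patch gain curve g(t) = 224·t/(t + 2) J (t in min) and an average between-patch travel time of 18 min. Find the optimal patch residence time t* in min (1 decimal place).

6.0 min

By the marginal value theorem, leave when the instantaneous gain rate g'(t) equals the habitat-wide average g(t)/(T + t).
g'(t) = 224·2/(t + 2)². Setting 224·2/(t+2)² = 224t/[(t+2)(18+t)] gives 2(18+t) = t(t+2), so t² = 2×18 = 36.
t* = √36 = 6 min.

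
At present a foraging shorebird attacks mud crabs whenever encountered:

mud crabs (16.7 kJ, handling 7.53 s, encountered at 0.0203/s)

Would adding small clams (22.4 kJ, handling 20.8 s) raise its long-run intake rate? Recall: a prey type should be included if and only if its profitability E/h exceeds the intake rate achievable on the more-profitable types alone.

On mud crabs alone, R = ΣλE/(1+Σλh) = 0.339/1.153 = 0.2941 kJ/s.
Profitability of small clams: 22.4/20.8 = 1.077 kJ/s.
Since 1.077 > R, including small clams increases the long-run rate.

Yes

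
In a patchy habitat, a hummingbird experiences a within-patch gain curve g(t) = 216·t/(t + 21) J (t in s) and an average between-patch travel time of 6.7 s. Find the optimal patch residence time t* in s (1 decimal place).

Maximise g(t)/(T+t): set derivative to zero → g'(t)(T+t) = g(t).
g'(t) = 216·21/(t + 21)². Setting 216·21/(t+21)² = 216t/[(t+21)(6.7+t)] gives 21(6.7+t) = t(t+21), so t² = 21×6.7 = 140.7.
t* = √140.7 = 11.86 s.

11.9 s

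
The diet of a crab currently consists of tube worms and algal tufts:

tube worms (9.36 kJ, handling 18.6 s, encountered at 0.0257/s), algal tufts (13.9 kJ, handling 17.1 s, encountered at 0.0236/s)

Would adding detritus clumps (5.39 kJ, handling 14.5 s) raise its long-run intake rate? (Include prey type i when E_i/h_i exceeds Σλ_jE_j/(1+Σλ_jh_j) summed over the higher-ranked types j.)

Yes

Intake rate on the current diet: R = (0.0257×9.36 + 0.0236×13.9) / (1 + 0.0257×18.6 + 0.0236×17.1) = 0.5686/1.882 = 0.3022 kJ/s.
Profitability of detritus clumps: 5.39/14.5 = 0.3717 kJ/s.
0.3717 > 0.3022, so adding detritus clumps raises the average — include it.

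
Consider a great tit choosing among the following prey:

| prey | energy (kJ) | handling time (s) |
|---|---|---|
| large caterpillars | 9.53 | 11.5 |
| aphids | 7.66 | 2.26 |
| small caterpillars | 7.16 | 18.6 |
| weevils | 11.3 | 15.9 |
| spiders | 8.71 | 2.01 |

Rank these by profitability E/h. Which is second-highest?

aphids

In descending order of E/h:
spiders: 8.71/2.01 = 4.33 kJ/s
aphids: 7.66/2.26 = 3.39 kJ/s
large caterpillars: 9.53/11.5 = 0.829 kJ/s
weevils: 11.3/15.9 = 0.711 kJ/s
small caterpillars: 7.16/18.6 = 0.385 kJ/s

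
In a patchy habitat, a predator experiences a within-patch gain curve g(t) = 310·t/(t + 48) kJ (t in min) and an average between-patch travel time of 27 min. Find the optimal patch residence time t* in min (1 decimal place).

By the marginal value theorem, leave when the instantaneous gain rate g'(t) equals the habitat-wide average g(t)/(T + t).
g'(t) = 310·48/(t + 48)². Setting 310·48/(t+48)² = 310t/[(t+48)(27+t)] gives 48(27+t) = t(t+48), so t² = 48×27 = 1296.
t* = √1296 = 36 min.

36.0 min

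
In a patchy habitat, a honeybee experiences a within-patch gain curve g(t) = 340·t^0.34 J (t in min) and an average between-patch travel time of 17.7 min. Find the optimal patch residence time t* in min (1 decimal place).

Maximise g(t)/(T+t): set derivative to zero → g'(t)(T+t) = g(t).
g'(t) = 0.34·340·t^-0.66. Setting 0.34·340·t^-0.66 = 340·t^0.34/(17.7+t) gives 0.34(17.7+t) = t, so 0.66·t = 0.34×17.7.
t* = 0.34×17.7/0.66 = 9.118 min.

9.1 min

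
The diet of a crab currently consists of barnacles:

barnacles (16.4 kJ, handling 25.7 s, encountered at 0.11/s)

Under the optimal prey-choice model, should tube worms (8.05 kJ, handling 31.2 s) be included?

No

Intake rate on the current diet: R = (0.11×16.4) / (1 + 0.11×25.7) = 1.804/3.827 = 0.4714 kJ/s.
Profitability of tube worms: 8.05/31.2 = 0.258 kJ/s.
0.258 < 0.4714, so adding tube worms would lower the average — exclude it.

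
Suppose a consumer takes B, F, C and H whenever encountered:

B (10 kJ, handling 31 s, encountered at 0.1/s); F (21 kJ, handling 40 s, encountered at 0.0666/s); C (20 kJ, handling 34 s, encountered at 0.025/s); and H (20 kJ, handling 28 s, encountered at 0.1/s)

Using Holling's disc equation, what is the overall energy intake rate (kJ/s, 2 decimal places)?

R = Σλ_iE_i / (1 + Σλ_ih_i)
Numerator: 0.1×10 + 0.0666×21 + 0.025×20 + 0.1×20 = 4.899
Denominator: 1 + 0.1×31 + 0.0666×40 + 0.025×34 + 0.1×28 = 10.41
R = 4.899/10.41 = 0.4704 kJ/s

0.47 kJ/s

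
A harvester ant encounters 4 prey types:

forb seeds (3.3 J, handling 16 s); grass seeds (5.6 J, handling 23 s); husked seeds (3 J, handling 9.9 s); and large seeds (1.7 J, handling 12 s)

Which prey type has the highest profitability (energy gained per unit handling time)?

In descending order of E/h:
husked seeds: 3/9.9 = 0.303 J/s
grass seeds: 5.6/23 = 0.243 J/s
forb seeds: 3.3/16 = 0.206 J/s
large seeds: 1.7/12 = 0.142 J/s

husked seeds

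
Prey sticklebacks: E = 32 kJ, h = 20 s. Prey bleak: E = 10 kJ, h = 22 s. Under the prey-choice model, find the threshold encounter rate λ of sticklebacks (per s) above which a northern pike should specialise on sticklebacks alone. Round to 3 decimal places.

0.020 per s

Drop bleak once their profitability E₂/h₂ falls below the rate achievable on sticklebacks alone: E₂/h₂ = λE₁/(1 + λh₁).
Solve for λ: λE₁h₂ = E₂(1 + λh₁) → λ(E₁h₂ − E₂h₁) = E₂ → λ = E₂/(E₁h₂ − E₂h₁).
λ = 10/(32×22 − 10×20) = 10/504 = 0.01984 per s.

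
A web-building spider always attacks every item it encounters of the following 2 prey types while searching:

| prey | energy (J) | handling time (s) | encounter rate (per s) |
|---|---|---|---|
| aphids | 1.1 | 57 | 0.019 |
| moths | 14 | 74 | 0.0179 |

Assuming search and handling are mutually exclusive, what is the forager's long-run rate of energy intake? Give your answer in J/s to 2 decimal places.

R = Σλ_iE_i / (1 + Σλ_ih_i)
Numerator: 0.019×1.1 + 0.0179×14 = 0.2715
Denominator: 1 + 0.019×57 + 0.0179×74 = 3.408
R = 0.2715/3.408 = 0.07967 J/s

0.08 J/s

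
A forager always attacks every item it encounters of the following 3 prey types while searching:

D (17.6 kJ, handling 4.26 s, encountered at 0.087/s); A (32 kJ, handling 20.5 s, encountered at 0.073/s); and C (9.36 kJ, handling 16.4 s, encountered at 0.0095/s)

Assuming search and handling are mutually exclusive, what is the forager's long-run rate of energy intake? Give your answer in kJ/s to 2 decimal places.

R = (0.087×17.6 + 0.073×32 + 0.0095×9.36) / (1 + 0.087×4.26 + 0.073×20.5 + 0.0095×16.4) = 3.956/3.023 = 1.309 kJ/s.

1.31 kJ/s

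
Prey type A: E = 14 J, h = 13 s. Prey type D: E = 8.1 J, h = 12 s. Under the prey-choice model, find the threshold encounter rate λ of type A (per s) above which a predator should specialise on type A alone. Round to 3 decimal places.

The zero-one rule: include type D iff E₂/h₂ > λE₁/(1+λh₁). Equality gives the switch point.
λE₁h₂ = E₂ + λE₂h₁ ⇒ λ = E₂/(E₁h₂ − E₂h₁) = 8.1/(168 − 105.3) = 0.1292 per s.

0.129 per s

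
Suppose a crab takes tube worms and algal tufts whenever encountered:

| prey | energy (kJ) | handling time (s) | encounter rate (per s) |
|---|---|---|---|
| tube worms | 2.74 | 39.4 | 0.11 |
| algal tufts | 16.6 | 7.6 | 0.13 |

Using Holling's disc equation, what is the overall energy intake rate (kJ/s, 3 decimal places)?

Energy encountered per unit search time: 0.11×2.74 + 0.13×16.6 = 2.459 kJ/s.
Handling time per unit search time: 0.11×39.4 + 0.13×7.6 = 5.322.
Rate = 2.459/(1 + 5.322) = 0.389 kJ/s.

0.389 kJ/s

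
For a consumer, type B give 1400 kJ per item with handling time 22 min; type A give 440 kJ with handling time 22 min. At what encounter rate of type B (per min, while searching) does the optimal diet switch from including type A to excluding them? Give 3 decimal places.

0.021 per min

The zero-one rule: include type A iff E₂/h₂ > λE₁/(1+λh₁). Equality gives the switch point.
λE₁h₂ = E₂ + λE₂h₁ ⇒ λ = E₂/(E₁h₂ − E₂h₁) = 440/(3.08e+04 − 9680) = 0.02083 per min.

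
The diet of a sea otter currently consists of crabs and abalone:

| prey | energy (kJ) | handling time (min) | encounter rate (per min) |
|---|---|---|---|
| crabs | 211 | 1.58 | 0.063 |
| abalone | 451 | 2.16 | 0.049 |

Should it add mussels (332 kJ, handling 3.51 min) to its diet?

Yes

Current rate: (0.063×211 + 0.049×451)/(1 + 0.063×1.58 + 0.049×2.16) = 29.36 kJ/min.
mussels: E/h = 332/3.51 = 94.59 kJ/min.
94.59 > 29.36, so adding mussels raises the average — include it.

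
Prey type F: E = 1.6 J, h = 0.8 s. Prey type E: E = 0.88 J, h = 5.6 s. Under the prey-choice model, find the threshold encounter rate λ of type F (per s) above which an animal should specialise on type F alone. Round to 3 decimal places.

The zero-one rule: include type E iff E₂/h₂ > λE₁/(1+λh₁). Equality gives the switch point.
λE₁h₂ = E₂ + λE₂h₁ ⇒ λ = E₂/(E₁h₂ − E₂h₁) = 0.88/(8.96 − 0.704) = 0.1066 per s.

0.107 per s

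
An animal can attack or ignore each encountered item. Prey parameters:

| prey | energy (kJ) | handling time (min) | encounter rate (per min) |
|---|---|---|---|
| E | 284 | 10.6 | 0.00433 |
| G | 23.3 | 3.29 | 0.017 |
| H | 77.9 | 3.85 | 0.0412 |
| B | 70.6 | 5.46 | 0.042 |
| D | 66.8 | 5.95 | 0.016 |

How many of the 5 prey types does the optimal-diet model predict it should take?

5

E/h in descending order: E 26.8, H 20.2, B 12.9, D 11.2, G 7.08 kJ/min. The optimal diet is the largest prefix of this list for which every included type satisfies E_i/h_i > R on the types above it.
Rate on top 1: 1.176. H: 20.2 > 1.176 → include.
Rate on top 2: 3.685. B: 12.9 > 3.685 → include.
Rate on top 3: 5.164. D: 11.2 > 5.164 → include.
Rate on top 4: 5.542. G: 7.08 > 5.542 → include.
Optimal diet: E, H, B, D, G — 5 of 5 types.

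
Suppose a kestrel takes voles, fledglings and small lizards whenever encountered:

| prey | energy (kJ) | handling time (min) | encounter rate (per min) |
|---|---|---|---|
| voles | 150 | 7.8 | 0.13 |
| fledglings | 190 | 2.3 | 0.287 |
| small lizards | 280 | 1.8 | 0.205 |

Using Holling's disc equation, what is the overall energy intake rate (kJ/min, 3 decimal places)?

43.190 kJ/min

R = (0.13×150 + 0.287×190 + 0.205×280) / (1 + 0.13×7.8 + 0.287×2.3 + 0.205×1.8) = 131.4/3.043 = 43.19 kJ/min.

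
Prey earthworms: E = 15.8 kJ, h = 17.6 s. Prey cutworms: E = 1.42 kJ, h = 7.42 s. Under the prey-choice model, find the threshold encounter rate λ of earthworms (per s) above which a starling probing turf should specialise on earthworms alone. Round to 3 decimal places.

The zero-one rule: include cutworms iff E₂/h₂ > λE₁/(1+λh₁). Equality gives the switch point.
λE₁h₂ = E₂ + λE₂h₁ ⇒ λ = E₂/(E₁h₂ − E₂h₁) = 1.42/(117.2 − 24.99) = 0.01539 per s.

0.015 per s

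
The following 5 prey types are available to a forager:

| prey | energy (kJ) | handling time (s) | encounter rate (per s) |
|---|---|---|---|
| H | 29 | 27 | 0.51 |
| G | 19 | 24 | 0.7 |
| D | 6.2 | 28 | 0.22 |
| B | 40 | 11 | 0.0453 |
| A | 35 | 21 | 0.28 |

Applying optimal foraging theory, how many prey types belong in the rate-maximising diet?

Profitabilities (E/h, kJ/s): B 3.64, A 1.67, H 1.07, G 0.792, D 0.221. Add prey in this order while the next type's profitability exceeds the intake rate on those already taken.
Rate on top 1: 1.209. A: 1.67 > 1.209 → include.
Rate on top 2: 1.574. H: 1.07 < 1.574 → exclude; stop.
Optimal diet: B, A — 2 of 5 types.

2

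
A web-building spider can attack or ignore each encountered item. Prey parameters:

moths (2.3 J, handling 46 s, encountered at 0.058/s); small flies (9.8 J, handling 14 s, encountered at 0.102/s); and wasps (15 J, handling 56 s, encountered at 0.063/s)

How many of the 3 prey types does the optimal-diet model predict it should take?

Profitabilities (E/h, J/s): small flies 0.7, wasps 0.268, moths 0.05. Add prey in this order while the next type's profitability exceeds the intake rate on those already taken.
Rate on top 1: 0.4117. wasps: 0.268 < 0.4117 → exclude; stop.
Optimal diet: small flies — 1 of 3 types.

1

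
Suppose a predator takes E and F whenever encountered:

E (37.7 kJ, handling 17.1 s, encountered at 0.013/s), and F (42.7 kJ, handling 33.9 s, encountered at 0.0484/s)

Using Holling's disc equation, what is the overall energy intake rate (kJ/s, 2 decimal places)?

0.89 kJ/s

R = (0.013×37.7 + 0.0484×42.7) / (1 + 0.013×17.1 + 0.0484×33.9) = 2.557/2.863 = 0.893 kJ/s.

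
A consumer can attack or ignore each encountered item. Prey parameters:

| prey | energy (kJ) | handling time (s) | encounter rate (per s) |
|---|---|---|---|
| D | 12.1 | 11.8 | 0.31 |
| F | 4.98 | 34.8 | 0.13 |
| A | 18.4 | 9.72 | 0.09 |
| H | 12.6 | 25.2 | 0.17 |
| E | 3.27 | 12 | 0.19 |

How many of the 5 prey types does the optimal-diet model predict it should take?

Profitabilities (E/h, kJ/s): A 1.89, D 1.03, H 0.5, E 0.273, F 0.143. Add prey in this order while the next type's profitability exceeds the intake rate on those already taken.
Rate on top 1: 0.8833. D: 1.03 > 0.8833 → include.
Rate on top 2: 0.9773. H: 0.5 < 0.9773 → exclude; stop.
Optimal diet: A, D — 2 of 5 types.

2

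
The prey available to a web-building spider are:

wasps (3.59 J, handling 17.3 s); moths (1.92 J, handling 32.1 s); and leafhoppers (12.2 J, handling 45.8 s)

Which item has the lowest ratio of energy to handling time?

moths

Profitability E/h (J/s): wasps = 3.59/17.3 = 0.208, moths = 1.92/32.1 = 0.0598, leafhoppers = 12.2/45.8 = 0.266.
Ranked: leafhoppers > wasps > moths.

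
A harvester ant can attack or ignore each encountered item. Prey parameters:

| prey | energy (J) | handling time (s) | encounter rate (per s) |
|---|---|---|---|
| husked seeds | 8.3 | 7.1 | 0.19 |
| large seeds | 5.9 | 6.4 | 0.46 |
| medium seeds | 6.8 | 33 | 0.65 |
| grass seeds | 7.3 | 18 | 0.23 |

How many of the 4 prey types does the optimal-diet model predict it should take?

E/h in descending order: husked seeds 1.17, large seeds 0.922, grass seeds 0.406, medium seeds 0.206 J/s. The optimal diet is the largest prefix of this list for which every included type satisfies E_i/h_i > R on the types above it.
Rate on top 1: 0.6713. large seeds: 0.922 > 0.6713 → include.
Rate on top 2: 0.8107. grass seeds: 0.406 < 0.8107 → exclude; stop.
Optimal diet: husked seeds, large seeds — 2 of 4 types.

2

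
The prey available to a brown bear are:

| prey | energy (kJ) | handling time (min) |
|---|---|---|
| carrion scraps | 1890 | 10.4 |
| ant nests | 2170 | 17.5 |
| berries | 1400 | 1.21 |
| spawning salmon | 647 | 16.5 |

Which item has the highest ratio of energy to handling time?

berries

Profitability E/h (kJ/min): carrion scraps = 1890/10.4 = 182, ant nests = 2170/17.5 = 124, berries = 1400/1.21 = 1.16e+03, spawning salmon = 647/16.5 = 39.2.
Ranked: berries > carrion scraps > ant nests > spawning salmon.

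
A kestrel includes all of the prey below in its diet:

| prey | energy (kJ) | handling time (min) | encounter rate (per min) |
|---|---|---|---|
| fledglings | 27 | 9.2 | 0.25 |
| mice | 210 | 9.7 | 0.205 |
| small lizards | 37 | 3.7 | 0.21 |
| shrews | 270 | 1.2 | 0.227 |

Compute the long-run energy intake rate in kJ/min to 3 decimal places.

R = (0.25×27 + 0.205×210 + 0.21×37 + 0.227×270) / (1 + 0.25×9.2 + 0.205×9.7 + 0.21×3.7 + 0.227×1.2) = 118.9/6.338 = 18.75 kJ/min.

18.754 kJ/min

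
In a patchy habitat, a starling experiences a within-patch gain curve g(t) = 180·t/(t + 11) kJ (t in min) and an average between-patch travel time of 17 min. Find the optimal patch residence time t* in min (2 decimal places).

13.67 min

Maximise g(t)/(T+t): set derivative to zero → g'(t)(T+t) = g(t).
g'(t) = 180·11/(t + 11)². Setting 180·11/(t+11)² = 180t/[(t+11)(17+t)] gives 11(17+t) = t(t+11), so t² = 11×17 = 187.
t* = √187 = 13.67 min.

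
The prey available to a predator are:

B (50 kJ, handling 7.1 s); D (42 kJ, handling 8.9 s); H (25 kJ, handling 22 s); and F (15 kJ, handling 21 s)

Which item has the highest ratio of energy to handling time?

B

In descending order of E/h:
B: 50/7.1 = 7.04 kJ/s
D: 42/8.9 = 4.72 kJ/s
H: 25/22 = 1.14 kJ/s
F: 15/21 = 0.714 kJ/s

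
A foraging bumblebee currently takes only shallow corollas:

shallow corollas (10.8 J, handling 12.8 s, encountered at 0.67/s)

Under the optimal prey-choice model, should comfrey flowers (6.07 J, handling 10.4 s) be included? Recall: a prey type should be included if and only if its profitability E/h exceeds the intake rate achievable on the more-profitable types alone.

No

On shallow corollas alone, R = ΣλE/(1+Σλh) = 7.236/9.576 = 0.7556 J/s.
comfrey flowers: E/h = 6.07/10.4 = 0.5837 J/s.
Since 0.5837 < R, time spent handling comfrey flowers is better spent searching.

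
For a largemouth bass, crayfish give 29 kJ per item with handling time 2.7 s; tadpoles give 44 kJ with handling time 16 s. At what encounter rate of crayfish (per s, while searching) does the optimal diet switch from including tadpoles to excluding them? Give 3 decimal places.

Drop tadpoles once their profitability E₂/h₂ falls below the rate achievable on crayfish alone: E₂/h₂ = λE₁/(1 + λh₁).
Solve for λ: λE₁h₂ = E₂(1 + λh₁) → λ(E₁h₂ − E₂h₁) = E₂ → λ = E₂/(E₁h₂ − E₂h₁).
λ = 44/(29×16 − 44×2.7) = 44/345.2 = 0.1275 per s.

0.127 per s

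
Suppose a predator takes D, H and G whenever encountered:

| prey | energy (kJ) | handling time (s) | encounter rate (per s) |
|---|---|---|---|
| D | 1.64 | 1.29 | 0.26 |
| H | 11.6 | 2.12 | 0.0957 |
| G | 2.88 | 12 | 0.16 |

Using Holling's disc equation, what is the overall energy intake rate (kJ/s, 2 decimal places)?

0.58 kJ/s

R = Σλ_iE_i / (1 + Σλ_ih_i)
Numerator: 0.26×1.64 + 0.0957×11.6 + 0.16×2.88 = 1.997
Denominator: 1 + 0.26×1.29 + 0.0957×2.12 + 0.16×12 = 3.458
R = 1.997/3.458 = 0.5775 kJ/s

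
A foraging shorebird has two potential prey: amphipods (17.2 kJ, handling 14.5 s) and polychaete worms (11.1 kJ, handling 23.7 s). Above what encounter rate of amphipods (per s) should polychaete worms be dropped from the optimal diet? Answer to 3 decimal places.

0.045 per s

Drop polychaete worms once their profitability E₂/h₂ falls below the rate achievable on amphipods alone: E₂/h₂ = λE₁/(1 + λh₁).
Solve for λ: λE₁h₂ = E₂(1 + λh₁) → λ(E₁h₂ − E₂h₁) = E₂ → λ = E₂/(E₁h₂ − E₂h₁).
λ = 11.1/(17.2×23.7 − 11.1×14.5) = 11.1/246.7 = 0.045 per s.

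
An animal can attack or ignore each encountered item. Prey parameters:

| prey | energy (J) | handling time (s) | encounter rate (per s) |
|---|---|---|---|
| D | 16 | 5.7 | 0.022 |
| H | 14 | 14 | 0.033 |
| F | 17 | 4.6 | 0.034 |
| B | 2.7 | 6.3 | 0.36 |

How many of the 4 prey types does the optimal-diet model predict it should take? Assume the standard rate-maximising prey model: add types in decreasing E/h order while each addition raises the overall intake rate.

Profitabilities (E/h, J/s): F 3.7, D 2.81, H 1, B 0.429. Add prey in this order while the next type's profitability exceeds the intake rate on those already taken.
Rate on top 1: 0.4998. D: 2.81 > 0.4998 → include.
Rate on top 2: 0.7255. H: 1 > 0.7255 → include.
Rate on top 3: 0.7983. B: 0.429 < 0.7983 → exclude; stop.
Optimal diet: F, D, H — 3 of 4 types.

3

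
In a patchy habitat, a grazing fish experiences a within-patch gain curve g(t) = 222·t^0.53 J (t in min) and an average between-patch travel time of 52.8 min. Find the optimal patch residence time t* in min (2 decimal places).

59.54 min

Maximise g(t)/(T+t): set derivative to zero → g'(t)(T+t) = g(t).
g'(t) = 0.53·222·t^-0.47. Setting 0.53·222·t^-0.47 = 222·t^0.53/(52.8+t) gives 0.53(52.8+t) = t, so 0.47·t = 0.53×52.8.
t* = 0.53×52.8/0.47 = 59.54 min.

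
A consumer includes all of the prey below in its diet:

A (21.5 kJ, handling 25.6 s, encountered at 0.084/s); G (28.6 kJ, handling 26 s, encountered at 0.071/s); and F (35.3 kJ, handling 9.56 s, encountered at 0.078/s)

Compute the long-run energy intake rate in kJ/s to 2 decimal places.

R = (0.084×21.5 + 0.071×28.6 + 0.078×35.3) / (1 + 0.084×25.6 + 0.071×26 + 0.078×9.56) = 6.59/5.742 = 1.148 kJ/s.

1.15 kJ/s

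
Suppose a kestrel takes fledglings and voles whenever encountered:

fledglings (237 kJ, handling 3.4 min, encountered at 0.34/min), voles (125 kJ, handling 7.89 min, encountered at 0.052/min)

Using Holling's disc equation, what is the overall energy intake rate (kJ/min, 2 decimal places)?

33.93 kJ/min

Energy encountered per unit search time: 0.34×237 + 0.052×125 = 87.08 kJ/min.
Handling time per unit search time: 0.34×3.4 + 0.052×7.89 = 1.566.
Rate = 87.08/(1 + 1.566) = 33.93 kJ/min.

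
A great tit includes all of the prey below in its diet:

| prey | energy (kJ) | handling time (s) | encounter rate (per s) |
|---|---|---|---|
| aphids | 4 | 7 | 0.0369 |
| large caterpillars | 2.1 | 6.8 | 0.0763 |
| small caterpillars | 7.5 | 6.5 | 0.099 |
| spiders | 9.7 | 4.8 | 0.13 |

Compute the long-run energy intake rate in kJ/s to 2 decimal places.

R = Σλ_iE_i / (1 + Σλ_ih_i)
Numerator: 0.0369×4 + 0.0763×2.1 + 0.099×7.5 + 0.13×9.7 = 2.311
Denominator: 1 + 0.0369×7 + 0.0763×6.8 + 0.099×6.5 + 0.13×4.8 = 3.045
R = 2.311/3.045 = 0.7591 kJ/s

0.76 kJ/s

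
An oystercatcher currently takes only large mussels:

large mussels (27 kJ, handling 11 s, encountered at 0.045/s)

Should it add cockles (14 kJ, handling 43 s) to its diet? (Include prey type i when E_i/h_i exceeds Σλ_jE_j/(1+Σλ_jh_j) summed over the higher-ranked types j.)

No

On large mussels alone, R = ΣλE/(1+Σλh) = 1.215/1.495 = 0.8127 kJ/s.
Profitability of cockles: 14/43 = 0.3256 kJ/s.
Since 0.3256 < R, time spent handling cockles is better spent searching.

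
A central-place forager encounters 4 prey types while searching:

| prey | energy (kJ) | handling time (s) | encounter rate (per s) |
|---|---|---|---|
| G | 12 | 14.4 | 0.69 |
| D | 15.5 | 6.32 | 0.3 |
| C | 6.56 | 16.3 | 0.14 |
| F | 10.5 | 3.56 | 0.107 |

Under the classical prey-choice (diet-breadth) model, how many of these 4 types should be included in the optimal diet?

2

Profitabilities (E/h, kJ/s): F 2.95, D 2.45, G 0.833, C 0.402. Add prey in this order while the next type's profitability exceeds the intake rate on those already taken.
Rate on top 1: 0.8136. D: 2.45 > 0.8136 → include.
Rate on top 2: 1.762. G: 0.833 < 1.762 → exclude; stop.
Optimal diet: F, D — 2 of 4 types.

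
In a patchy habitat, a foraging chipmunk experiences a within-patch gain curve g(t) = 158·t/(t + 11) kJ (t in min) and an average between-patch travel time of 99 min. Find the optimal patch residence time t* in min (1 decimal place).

33.0 min

Optimal t* satisfies g'(t*) = g(t*)/(T + t*).
g'(t) = 158·11/(t + 11)². Setting 158·11/(t+11)² = 158t/[(t+11)(99+t)] gives 11(99+t) = t(t+11), so t² = 11×99 = 1089.
t* = √1089 = 33 min.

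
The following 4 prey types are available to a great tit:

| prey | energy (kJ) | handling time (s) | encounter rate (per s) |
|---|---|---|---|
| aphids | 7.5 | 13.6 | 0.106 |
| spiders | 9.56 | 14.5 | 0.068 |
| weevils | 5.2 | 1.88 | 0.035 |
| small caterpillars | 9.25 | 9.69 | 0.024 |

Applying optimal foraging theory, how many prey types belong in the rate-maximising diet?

Profitabilities (E/h, kJ/s): weevils 2.77, small caterpillars 0.955, spiders 0.659, aphids 0.551. Add prey in this order while the next type's profitability exceeds the intake rate on those already taken.
Rate on top 1: 0.1708. small caterpillars: 0.955 > 0.1708 → include.
Rate on top 2: 0.3112. spiders: 0.659 > 0.3112 → include.
Rate on top 3: 0.4614. aphids: 0.551 > 0.4614 → include.
Optimal diet: weevils, small caterpillars, spiders, aphids — 4 of 4 types.

4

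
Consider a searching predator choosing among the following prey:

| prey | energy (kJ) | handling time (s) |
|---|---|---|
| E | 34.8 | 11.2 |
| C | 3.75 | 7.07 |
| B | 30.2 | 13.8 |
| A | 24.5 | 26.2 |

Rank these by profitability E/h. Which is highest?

In descending order of E/h:
E: 34.8/11.2 = 3.11 kJ/s
B: 30.2/13.8 = 2.19 kJ/s
A: 24.5/26.2 = 0.935 kJ/s
C: 3.75/7.07 = 0.53 kJ/s

E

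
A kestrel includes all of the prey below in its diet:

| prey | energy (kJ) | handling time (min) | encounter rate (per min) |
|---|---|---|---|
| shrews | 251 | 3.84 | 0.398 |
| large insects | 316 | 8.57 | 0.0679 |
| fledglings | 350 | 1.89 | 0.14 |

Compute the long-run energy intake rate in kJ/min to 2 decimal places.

R = (0.398×251 + 0.0679×316 + 0.14×350) / (1 + 0.398×3.84 + 0.0679×8.57 + 0.14×1.89) = 170.4/3.375 = 50.48 kJ/min.

50.48 kJ/min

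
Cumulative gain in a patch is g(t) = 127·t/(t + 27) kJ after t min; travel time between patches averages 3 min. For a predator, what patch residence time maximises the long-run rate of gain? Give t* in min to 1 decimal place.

By the marginal value theorem, leave when the instantaneous gain rate g'(t) equals the habitat-wide average g(t)/(T + t).
g'(t) = 127·27/(t + 27)². Setting 127·27/(t+27)² = 127t/[(t+27)(3+t)] gives 27(3+t) = t(t+27), so t² = 27×3 = 81.
t* = √81 = 9 min.

9.0 min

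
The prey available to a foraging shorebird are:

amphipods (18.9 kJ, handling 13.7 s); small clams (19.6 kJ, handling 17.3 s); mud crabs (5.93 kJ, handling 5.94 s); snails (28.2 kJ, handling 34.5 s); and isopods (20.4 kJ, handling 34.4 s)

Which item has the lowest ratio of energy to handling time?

isopods

Profitability E/h (kJ/s): amphipods = 18.9/13.7 = 1.38, small clams = 19.6/17.3 = 1.13, mud crabs = 5.93/5.94 = 0.998, snails = 28.2/34.5 = 0.817, isopods = 20.4/34.4 = 0.593.
Ranked: amphipods > small clams > mud crabs > snails > isopods.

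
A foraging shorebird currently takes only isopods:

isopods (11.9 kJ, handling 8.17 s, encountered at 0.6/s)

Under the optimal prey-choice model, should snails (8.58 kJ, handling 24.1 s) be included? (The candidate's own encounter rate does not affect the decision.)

Current rate: (0.6×11.9)/(1 + 0.6×8.17) = 1.21 kJ/s.
Profitability of snails: 8.58/24.1 = 0.356 kJ/s.
Since 0.356 < R, time spent handling snails is better spent searching.

No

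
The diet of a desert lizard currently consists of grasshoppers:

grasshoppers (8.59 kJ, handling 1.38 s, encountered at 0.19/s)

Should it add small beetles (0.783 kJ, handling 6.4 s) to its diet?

No

Current rate: (0.19×8.59)/(1 + 0.19×1.38) = 1.293 kJ/s.
small beetles: E/h = 0.783/6.4 = 0.1223 kJ/s.
Since 0.1223 < R, time spent handling small beetles is better spent searching.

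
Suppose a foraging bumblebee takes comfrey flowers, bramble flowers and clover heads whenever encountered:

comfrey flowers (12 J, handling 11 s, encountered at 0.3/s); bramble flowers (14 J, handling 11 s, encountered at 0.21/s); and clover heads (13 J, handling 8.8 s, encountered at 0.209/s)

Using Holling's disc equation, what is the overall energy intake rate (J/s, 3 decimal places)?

1.096 J/s

R = Σλ_iE_i / (1 + Σλ_ih_i)
Numerator: 0.3×12 + 0.21×14 + 0.209×13 = 9.257
Denominator: 1 + 0.3×11 + 0.21×11 + 0.209×8.8 = 8.449
R = 9.257/8.449 = 1.096 J/s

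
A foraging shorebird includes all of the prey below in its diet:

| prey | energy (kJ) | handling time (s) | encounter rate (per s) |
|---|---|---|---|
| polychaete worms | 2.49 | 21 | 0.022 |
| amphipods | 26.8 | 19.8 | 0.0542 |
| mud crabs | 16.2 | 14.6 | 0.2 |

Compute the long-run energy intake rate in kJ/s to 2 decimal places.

0.87 kJ/s

R = Σλ_iE_i / (1 + Σλ_ih_i)
Numerator: 0.022×2.49 + 0.0542×26.8 + 0.2×16.2 = 4.747
Denominator: 1 + 0.022×21 + 0.0542×19.8 + 0.2×14.6 = 5.455
R = 4.747/5.455 = 0.8702 kJ/s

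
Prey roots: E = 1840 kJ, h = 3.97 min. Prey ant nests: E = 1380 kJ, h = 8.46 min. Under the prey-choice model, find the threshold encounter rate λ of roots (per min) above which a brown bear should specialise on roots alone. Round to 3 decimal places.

Drop ant nests once their profitability E₂/h₂ falls below the rate achievable on roots alone: E₂/h₂ = λE₁/(1 + λh₁).
Solve for λ: λE₁h₂ = E₂(1 + λh₁) → λ(E₁h₂ − E₂h₁) = E₂ → λ = E₂/(E₁h₂ − E₂h₁).
λ = 1380/(1840×8.46 − 1380×3.97) = 1380/1.009e+04 = 0.1368 per min.

0.137 per min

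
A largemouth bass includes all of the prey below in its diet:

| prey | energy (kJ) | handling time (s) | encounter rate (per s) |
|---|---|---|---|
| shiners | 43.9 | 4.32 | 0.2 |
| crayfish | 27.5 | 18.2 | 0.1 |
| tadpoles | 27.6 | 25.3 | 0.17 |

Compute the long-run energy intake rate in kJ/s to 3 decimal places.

R = Σλ_iE_i / (1 + Σλ_ih_i)
Numerator: 0.2×43.9 + 0.1×27.5 + 0.17×27.6 = 16.22
Denominator: 1 + 0.2×4.32 + 0.1×18.2 + 0.17×25.3 = 7.985
R = 16.22/7.985 = 2.032 kJ/s

2.032 kJ/s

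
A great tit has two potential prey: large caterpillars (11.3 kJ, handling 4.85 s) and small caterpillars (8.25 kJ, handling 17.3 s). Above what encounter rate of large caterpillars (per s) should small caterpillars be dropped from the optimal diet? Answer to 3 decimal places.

The zero-one rule: include small caterpillars iff E₂/h₂ > λE₁/(1+λh₁). Equality gives the switch point.
λE₁h₂ = E₂ + λE₂h₁ ⇒ λ = E₂/(E₁h₂ − E₂h₁) = 8.25/(195.5 − 40.01) = 0.05306 per s.

0.053 per s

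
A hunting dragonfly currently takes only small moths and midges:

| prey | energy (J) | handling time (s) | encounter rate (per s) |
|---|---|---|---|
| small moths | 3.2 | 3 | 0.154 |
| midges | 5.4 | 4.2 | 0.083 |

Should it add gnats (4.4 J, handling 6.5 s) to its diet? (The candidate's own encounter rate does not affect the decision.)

On small moths and midges alone, R = ΣλE/(1+Σλh) = 0.941/1.811 = 0.5197 J/s.
gnats: E/h = 4.4/6.5 = 0.6769 J/s.
0.6769 > 0.5197, so adding gnats raises the average — include it.

Yes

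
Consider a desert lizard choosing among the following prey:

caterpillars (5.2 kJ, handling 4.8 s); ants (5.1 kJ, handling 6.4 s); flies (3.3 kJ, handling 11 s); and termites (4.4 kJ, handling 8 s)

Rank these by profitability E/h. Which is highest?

Profitability E/h (kJ/s): caterpillars = 5.2/4.8 = 1.08, ants = 5.1/6.4 = 0.797, flies = 3.3/11 = 0.3, termites = 4.4/8 = 0.55.
Ranked: caterpillars > ants > termites > flies.

caterpillars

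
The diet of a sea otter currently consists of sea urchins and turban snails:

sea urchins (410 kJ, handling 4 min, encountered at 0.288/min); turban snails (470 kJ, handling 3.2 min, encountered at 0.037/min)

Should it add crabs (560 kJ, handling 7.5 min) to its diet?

Yes

On sea urchins and turban snails alone, R = ΣλE/(1+Σλh) = 135.5/2.27 = 59.67 kJ/min.
Profitability of crabs: 560/7.5 = 74.67 kJ/min.
Since 74.67 > R, including crabs increases the long-run rate.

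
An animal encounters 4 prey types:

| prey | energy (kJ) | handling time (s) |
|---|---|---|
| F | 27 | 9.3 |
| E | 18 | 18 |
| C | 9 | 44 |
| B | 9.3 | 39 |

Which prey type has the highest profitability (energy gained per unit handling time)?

Profitability E/h (kJ/s): F = 27/9.3 = 2.9, E = 18/18 = 1, C = 9/44 = 0.205, B = 9.3/39 = 0.238.
Ranked: F > E > B > C.

F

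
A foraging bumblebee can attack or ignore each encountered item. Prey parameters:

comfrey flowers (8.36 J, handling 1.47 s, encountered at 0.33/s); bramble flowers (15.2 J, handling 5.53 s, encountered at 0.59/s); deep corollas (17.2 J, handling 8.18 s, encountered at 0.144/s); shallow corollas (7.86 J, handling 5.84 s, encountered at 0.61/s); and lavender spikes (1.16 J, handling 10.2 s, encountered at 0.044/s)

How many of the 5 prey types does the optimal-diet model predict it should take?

2

Rank by E/h (J/s): comfrey flowers 5.69, bramble flowers 2.75, deep corollas 2.1, shallow corollas 1.35, lavender spikes 0.114. Include each in turn until the next type's E/h falls below the running intake rate.
Rate on top 1: 1.858. bramble flowers: 2.75 > 1.858 → include.
Rate on top 2: 2.47. deep corollas: 2.1 < 2.47 → exclude; stop.
Optimal diet: comfrey flowers, bramble flowers — 2 of 5 types.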